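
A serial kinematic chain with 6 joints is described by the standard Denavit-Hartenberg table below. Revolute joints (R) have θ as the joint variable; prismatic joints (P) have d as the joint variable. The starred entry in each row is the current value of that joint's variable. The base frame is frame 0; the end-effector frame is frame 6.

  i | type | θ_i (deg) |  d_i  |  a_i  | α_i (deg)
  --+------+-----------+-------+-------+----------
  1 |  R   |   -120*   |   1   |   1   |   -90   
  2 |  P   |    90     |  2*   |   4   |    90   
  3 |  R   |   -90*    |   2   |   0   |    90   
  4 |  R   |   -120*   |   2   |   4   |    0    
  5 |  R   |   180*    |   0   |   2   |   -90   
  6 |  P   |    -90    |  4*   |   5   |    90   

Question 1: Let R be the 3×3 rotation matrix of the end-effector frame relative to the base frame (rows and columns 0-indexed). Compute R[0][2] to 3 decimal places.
0.866

End-effector z-axis (col 2 of R) = (0.8660,0.5000,0.0000)
R[0][2] = 0.8660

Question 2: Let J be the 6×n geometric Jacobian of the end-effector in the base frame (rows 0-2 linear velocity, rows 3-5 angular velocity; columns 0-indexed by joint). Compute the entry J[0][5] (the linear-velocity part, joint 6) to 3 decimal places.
prismatic axis z_5 = (0.5000,-0.8660,0.0000)
J_v[:, 5] = z_5; J_ω[:, 5] = (0,0,0)
entry J[0][5] = 0.5000

0.500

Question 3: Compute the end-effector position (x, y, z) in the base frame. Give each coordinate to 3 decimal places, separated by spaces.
3.964 -6.062 4.000

after link 1: o_1 = (-0.5000, -0.8660, 1.0000)
after link 2: o_2 = (1.2321, -1.8660, -3.0000)
after link 3: o_3 = (0.2321, -3.5981, -3.0000)
after link 4: o_4 = (3.6962, -1.5981, -1.0000)
after link 5: o_5 = (1.9641, -2.5981, -1.0000)
after link 6: o_6 = (3.9641, -6.0622, 4.0000)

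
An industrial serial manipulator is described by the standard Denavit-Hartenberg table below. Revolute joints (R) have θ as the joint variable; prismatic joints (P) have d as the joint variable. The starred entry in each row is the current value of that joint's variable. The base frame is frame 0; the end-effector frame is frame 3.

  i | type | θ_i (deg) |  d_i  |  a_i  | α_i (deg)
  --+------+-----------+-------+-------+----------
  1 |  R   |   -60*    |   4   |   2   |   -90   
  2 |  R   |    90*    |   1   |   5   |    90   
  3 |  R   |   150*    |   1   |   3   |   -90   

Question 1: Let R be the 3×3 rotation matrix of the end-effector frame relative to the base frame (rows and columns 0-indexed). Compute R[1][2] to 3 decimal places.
-0.433

End-effector z-axis (col 2 of R) = (-0.7500,-0.4330,0.5000)
R[1][2] = -0.4330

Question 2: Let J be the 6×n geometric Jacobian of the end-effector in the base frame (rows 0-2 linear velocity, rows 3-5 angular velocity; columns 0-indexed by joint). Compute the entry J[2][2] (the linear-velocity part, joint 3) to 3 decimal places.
1.500

axis z_2 = (0.5000,-0.8660,0.0000); lever o_n−o_2 = (1.7990,-0.1160,2.5981)
cross product → J_v[:, 2] = (-2.2500,-1.2990,1.5000)
J_ω[:, 2] = z_2
entry J[2][2] = 1.5000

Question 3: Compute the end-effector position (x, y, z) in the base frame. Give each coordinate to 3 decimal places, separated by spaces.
3.665 -1.348 1.598

after link 1: o_1 = (1.0000, -1.7321, 4.0000)
after link 2: o_2 = (1.8660, -1.2321, -1.0000)
after link 3: o_3 = (3.6651, -1.3481, 1.5981)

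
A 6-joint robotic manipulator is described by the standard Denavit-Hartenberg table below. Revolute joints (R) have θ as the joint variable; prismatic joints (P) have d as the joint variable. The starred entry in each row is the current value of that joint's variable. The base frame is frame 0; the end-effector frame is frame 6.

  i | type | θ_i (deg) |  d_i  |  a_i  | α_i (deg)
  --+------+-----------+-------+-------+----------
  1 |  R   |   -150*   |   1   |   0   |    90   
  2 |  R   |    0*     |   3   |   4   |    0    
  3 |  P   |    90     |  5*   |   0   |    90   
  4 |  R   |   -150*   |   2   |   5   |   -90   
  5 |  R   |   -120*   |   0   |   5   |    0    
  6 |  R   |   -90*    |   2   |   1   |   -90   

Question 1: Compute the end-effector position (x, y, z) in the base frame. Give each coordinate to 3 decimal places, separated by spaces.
after link 1: o_1 = (0.0000, 0.0000, 1.0000)
after link 2: o_2 = (-4.9641, 0.5981, 1.0000)
after link 3: o_3 = (-7.4641, 4.9282, 1.0000)
after link 4: o_4 = (-7.9462, 1.7631, -3.3301)
after link 5: o_5 = (-12.3212, 0.6806, -1.1651)
after link 6: o_6 = (-11.2386, -0.1944, 0.5849)

-11.239 -0.194 0.585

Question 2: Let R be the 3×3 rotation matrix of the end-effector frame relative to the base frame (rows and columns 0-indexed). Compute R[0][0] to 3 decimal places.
End-effector x-axis (col 0 of R) = (0.2165,0.6250,0.7500)
R[0][0] = 0.2165

0.217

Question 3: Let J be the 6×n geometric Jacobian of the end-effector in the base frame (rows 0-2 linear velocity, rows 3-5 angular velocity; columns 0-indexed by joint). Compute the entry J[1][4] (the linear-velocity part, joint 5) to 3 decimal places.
-3.342

axis z_4 = (0.4330,-0.7500,0.5000); lever o_n−o_4 = (-3.2925,-1.9575,3.9151)
cross product → J_v[:, 4] = (-1.9575,-3.3415,-3.3170)
J_ω[:, 4] = z_4
entry J[1][4] = -3.3415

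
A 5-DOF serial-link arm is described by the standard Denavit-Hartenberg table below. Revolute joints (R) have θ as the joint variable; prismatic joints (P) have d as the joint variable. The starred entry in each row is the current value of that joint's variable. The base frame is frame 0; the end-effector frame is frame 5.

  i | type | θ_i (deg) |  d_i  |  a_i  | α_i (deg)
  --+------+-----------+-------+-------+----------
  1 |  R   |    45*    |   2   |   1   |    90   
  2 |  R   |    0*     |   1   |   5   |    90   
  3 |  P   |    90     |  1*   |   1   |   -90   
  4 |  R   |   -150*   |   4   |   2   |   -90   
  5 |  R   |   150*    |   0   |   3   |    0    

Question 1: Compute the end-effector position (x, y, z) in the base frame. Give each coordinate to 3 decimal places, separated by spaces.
after link 1: o_1 = (0.7071, 0.7071, 2.0000)
after link 2: o_2 = (4.9497, 3.5355, 2.0000)
after link 3: o_3 = (5.6569, 2.8284, 1.0000)
after link 4: o_4 = (1.6037, 1.2247, -0.0000)
after link 5: o_5 = (4.2553, 0.6944, 1.2990)

4.255 0.694 1.299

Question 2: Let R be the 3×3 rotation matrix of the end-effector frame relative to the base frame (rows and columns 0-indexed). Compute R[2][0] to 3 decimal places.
0.433

End-effector x-axis (col 0 of R) = (0.8839,-0.1768,0.4330)
R[2][0] = 0.4330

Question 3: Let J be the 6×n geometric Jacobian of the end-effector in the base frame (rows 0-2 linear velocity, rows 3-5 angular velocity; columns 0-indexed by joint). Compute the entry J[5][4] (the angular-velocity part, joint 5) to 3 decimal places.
axis z_4 = (0.3536,-0.3536,-0.8660); lever o_n−o_4 = (2.6517,-0.5303,1.2990)
cross product → J_v[:, 4] = (-0.9186,-2.7557,0.7500)
J_ω[:, 4] = z_4
entry J[5][4] = -0.8660

-0.866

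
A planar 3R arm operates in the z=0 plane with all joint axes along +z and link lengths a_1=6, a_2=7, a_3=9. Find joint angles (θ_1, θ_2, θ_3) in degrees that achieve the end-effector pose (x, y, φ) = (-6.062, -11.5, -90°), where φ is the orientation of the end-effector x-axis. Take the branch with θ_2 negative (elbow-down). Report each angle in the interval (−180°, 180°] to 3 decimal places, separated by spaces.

-89.998 -120.002 120.000

wrist centre = target − a_3·(cos φ, sin φ) = (-6.0620, -2.5000)
cos θ_2 = (42.9978−6²−7²)/(2·6·7) = -0.5000; θ_2 = -120.0017° (elbow-down)
β = atan2(-2.5000,-6.0620) = -157.5885°; ψ = atan2(-6.0621,2.4998) = -67.5902°
θ_1 = β − ψ = -89.9983°
θ_3 = φ − θ_1 − θ_2 = 120.0000° (wrapped to (-180°,180°])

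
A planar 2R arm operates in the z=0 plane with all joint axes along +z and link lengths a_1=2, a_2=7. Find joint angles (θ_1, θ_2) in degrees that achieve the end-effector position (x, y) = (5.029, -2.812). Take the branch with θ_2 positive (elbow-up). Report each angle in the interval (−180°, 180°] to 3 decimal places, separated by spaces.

cos θ_2 = (33.1982−2²−7²)/(2·2·7) = -0.7072; θ_2 = 135.0082° (elbow-up)
β = atan2(-2.8120,5.0290) = -29.2120°; ψ = atan2(4.9490,-2.9505) = 120.8020°
θ_1 = β − ψ = -150.0140°

-150.014 135.008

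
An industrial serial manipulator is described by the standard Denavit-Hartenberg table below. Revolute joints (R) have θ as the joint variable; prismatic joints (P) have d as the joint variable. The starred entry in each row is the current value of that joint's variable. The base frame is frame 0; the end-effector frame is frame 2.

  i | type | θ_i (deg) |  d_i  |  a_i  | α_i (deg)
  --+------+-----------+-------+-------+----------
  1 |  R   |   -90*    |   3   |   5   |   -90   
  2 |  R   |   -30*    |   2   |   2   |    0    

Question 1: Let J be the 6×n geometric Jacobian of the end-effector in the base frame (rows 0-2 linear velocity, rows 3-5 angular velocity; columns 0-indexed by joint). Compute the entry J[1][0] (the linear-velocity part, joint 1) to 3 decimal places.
axis z_0 = ẑ; lever o_n−o_0 = (2.0000,-6.7321,4.0000)
cross product → J_v[:, 0] = (6.7321,2.0000,-0.0000)
J_ω[:, 0] = z_0
entry J[1][0] = 2.0000

2.000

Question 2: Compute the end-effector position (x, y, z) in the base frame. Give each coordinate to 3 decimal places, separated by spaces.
2.000 -6.732 4.000

after link 1: o_1 = (0.0000, -5.0000, 3.0000)
after link 2: o_2 = (2.0000, -6.7321, 4.0000)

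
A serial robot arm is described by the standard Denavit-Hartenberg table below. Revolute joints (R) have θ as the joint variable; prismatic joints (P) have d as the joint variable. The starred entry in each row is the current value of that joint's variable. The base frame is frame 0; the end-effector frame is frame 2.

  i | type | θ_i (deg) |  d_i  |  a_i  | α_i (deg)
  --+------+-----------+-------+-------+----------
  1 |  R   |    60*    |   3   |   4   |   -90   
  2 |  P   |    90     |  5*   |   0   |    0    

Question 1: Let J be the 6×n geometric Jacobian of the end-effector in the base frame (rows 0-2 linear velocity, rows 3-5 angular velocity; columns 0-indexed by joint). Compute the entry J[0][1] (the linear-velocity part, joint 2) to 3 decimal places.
prismatic axis z_1 = (-0.8660,0.5000,0.0000)
J_v[:, 1] = z_1; J_ω[:, 1] = (0,0,0)
entry J[0][1] = -0.8660

-0.866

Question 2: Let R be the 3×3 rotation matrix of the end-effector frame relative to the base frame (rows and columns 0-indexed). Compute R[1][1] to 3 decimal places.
-0.866

End-effector y-axis (col 1 of R) = (-0.5000,-0.8660,-0.0000)
R[1][1] = -0.8660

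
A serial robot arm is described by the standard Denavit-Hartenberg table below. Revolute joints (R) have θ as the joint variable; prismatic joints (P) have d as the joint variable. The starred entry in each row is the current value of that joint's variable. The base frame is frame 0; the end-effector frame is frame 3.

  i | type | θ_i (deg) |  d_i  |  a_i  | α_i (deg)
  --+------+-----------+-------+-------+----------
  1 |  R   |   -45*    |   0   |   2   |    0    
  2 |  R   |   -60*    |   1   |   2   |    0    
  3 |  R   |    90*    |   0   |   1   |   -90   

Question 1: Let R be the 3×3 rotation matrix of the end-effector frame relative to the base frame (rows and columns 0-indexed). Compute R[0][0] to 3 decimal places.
End-effector x-axis (col 0 of R) = (0.9659,-0.2588,0.0000)
R[0][0] = 0.9659

0.966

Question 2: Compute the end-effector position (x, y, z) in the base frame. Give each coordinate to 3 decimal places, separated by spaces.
after link 1: o_1 = (1.4142, -1.4142, 0.0000)
after link 2: o_2 = (0.8966, -3.3461, 1.0000)
after link 3: o_3 = (1.8625, -3.6049, 1.0000)

1.863 -3.605 1.000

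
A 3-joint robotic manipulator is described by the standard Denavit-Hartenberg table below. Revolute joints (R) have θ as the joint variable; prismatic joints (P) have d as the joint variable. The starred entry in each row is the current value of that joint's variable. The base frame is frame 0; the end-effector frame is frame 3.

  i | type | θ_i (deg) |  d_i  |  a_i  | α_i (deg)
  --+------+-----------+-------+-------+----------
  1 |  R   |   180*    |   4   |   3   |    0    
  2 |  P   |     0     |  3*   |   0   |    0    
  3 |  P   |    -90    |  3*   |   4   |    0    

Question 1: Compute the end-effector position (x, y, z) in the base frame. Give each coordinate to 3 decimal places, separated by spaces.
-3.000 4.000 10.000

after link 1: o_1 = (-3.0000, 0.0000, 4.0000)
after link 2: o_2 = (-3.0000, 0.0000, 7.0000)
after link 3: o_3 = (-3.0000, 4.0000, 10.0000)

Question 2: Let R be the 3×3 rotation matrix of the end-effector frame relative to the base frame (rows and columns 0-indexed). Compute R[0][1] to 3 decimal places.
End-effector y-axis (col 1 of R) = (-1.0000,0.0000,0.0000)
R[0][1] = -1.0000

-1.000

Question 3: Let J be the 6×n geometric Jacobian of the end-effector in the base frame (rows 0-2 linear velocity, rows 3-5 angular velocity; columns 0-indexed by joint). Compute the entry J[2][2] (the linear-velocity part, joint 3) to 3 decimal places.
prismatic axis z_2 = (0.0000,0.0000,1.0000)
J_v[:, 2] = z_2; J_ω[:, 2] = (0,0,0)
entry J[2][2] = 1.0000

1.000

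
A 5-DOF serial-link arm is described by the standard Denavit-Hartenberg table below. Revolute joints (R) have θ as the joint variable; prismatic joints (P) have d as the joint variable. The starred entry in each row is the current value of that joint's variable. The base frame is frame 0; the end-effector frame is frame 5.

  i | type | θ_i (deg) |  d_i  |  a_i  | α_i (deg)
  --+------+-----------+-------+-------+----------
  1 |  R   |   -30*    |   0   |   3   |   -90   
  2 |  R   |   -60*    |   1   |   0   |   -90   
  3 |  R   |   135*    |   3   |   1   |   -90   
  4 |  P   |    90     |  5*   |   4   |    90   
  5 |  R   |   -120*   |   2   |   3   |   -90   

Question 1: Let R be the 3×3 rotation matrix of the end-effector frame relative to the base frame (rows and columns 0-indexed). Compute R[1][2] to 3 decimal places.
End-effector z-axis (col 2 of R) = (-0.6732,-0.0196,0.7392)
R[1][2] = -0.0196

-0.020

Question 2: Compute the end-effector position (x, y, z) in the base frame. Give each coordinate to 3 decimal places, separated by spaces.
after link 1: o_1 = (2.5981, -1.5000, 0.0000)
after link 2: o_2 = (3.0981, -0.6340, 0.0000)
after link 3: o_3 = (4.6883, -2.3686, -2.1124)
after link 4: o_4 = (1.9252, 3.3092, -3.1742)
after link 5: o_5 = (1.6076, -0.2618, -3.5580)

1.608 -0.262 -3.558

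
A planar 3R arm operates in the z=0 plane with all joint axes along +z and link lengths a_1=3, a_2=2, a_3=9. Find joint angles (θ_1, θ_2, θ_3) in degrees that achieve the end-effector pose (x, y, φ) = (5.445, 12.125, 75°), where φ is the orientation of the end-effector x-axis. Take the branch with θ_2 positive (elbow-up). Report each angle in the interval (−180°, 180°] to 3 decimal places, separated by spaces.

wrist centre = target − a_3·(cos φ, sin φ) = (3.1156, 3.4317)
cos θ_2 = (21.4835−3²−2²)/(2·3·2) = 0.7070; θ_2 = 45.0121° (elbow-up)
β = atan2(3.4317,3.1156) = 47.7635°; ψ = atan2(1.4145,4.4139) = 17.7689°
θ_1 = β − ψ = 29.9946°
θ_3 = φ − θ_1 − θ_2 = -0.0067° (wrapped to (-180°,180°])

29.995 45.012 -0.007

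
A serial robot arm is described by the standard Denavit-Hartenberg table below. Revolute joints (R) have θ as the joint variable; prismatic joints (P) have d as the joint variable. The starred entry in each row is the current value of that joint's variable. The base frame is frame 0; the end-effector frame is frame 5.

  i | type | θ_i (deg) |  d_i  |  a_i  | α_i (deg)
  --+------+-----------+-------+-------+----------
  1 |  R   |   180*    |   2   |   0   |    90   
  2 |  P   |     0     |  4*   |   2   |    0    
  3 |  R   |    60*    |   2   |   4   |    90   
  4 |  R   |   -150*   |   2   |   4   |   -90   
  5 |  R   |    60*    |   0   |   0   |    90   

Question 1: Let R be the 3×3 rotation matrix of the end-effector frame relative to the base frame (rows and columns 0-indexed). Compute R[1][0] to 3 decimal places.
-0.250

End-effector x-axis (col 0 of R) = (0.9665,-0.2500,0.0580)
R[1][0] = -0.2500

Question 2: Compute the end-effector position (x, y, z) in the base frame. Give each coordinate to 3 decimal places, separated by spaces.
after link 1: o_1 = (0.0000, 0.0000, 2.0000)
after link 2: o_2 = (-2.0000, 4.0000, 2.0000)
after link 3: o_3 = (-4.0000, 6.0000, 5.4641)
after link 4: o_4 = (-4.0000, 4.0000, 1.4641)
after link 5: o_5 = (-4.0000, 4.0000, 1.4641)

-4.000 4.000 1.464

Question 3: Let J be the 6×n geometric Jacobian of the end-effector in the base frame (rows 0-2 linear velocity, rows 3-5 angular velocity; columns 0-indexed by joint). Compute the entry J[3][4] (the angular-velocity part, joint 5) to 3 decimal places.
-0.250

axis z_4 = (-0.2500,-0.8660,0.4330); lever o_n−o_4 = (0.0000,0.0000,0.0000)
cross product → J_v[:, 4] = (-0.0000,0.0000,0.0000)
J_ω[:, 4] = z_4
entry J[3][4] = -0.2500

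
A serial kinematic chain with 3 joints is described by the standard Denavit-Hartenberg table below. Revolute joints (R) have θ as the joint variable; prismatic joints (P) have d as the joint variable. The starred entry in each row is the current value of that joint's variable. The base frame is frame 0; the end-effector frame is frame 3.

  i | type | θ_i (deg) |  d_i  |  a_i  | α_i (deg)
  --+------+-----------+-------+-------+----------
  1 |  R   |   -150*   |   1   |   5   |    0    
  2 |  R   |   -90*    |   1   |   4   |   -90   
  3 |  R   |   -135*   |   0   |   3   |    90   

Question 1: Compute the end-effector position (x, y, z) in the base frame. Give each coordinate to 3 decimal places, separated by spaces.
after link 1: o_1 = (-4.3301, -2.5000, 1.0000)
after link 2: o_2 = (-6.3301, 0.9641, 2.0000)
after link 3: o_3 = (-5.2695, -0.8730, 4.1213)

-5.269 -0.873 4.121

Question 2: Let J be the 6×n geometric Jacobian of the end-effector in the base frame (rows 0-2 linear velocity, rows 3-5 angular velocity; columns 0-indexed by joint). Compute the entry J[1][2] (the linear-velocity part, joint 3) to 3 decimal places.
axis z_2 = (-0.8660,-0.5000,0.0000); lever o_n−o_2 = (1.0607,-1.8371,2.1213)
cross product → J_v[:, 2] = (-1.0607,1.8371,2.1213)
J_ω[:, 2] = z_2
entry J[1][2] = 1.8371

1.837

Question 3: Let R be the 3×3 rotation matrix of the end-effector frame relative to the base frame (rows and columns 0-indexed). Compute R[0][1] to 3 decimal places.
-0.866

End-effector y-axis (col 1 of R) = (-0.8660,-0.5000,0.0000)
R[0][1] = -0.8660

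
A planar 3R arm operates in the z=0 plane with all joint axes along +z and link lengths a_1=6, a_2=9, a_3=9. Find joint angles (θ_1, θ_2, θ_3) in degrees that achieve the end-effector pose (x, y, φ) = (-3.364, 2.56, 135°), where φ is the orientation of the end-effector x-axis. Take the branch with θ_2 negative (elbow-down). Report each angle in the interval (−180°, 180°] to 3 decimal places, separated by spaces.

wrist centre = target − a_3·(cos φ, sin φ) = (3.0000, -3.8040)
cos θ_2 = (23.4699−6²−9²)/(2·6·9) = -0.8660; θ_2 = -149.9993° (elbow-down)
β = atan2(-3.8040,3.0000) = -51.7392°; ψ = atan2(-4.5001,-1.7942) = -111.7371°
θ_1 = β − ψ = 59.9978°
θ_3 = φ − θ_1 − θ_2 = -134.9985° (wrapped to (-180°,180°])

59.998 -149.999 -134.999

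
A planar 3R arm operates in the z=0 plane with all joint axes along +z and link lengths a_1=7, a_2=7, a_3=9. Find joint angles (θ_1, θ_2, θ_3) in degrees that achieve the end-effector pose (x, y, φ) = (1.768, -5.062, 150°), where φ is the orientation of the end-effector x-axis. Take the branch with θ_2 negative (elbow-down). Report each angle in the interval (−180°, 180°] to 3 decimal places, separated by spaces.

-29.998 -30.003 -149.999

wrist centre = target − a_3·(cos φ, sin φ) = (9.5622, -9.5620)
cos θ_2 = (182.8681−7²−7²)/(2·7·7) = 0.8660; θ_2 = -30.0028° (elbow-down)
β = atan2(-9.5620,9.5622) = -44.9993°; ψ = atan2(-3.5003,13.0620) = -15.0014°
θ_1 = β − ψ = -29.9979°
θ_3 = φ − θ_1 − θ_2 = -149.9993° (wrapped to (-180°,180°])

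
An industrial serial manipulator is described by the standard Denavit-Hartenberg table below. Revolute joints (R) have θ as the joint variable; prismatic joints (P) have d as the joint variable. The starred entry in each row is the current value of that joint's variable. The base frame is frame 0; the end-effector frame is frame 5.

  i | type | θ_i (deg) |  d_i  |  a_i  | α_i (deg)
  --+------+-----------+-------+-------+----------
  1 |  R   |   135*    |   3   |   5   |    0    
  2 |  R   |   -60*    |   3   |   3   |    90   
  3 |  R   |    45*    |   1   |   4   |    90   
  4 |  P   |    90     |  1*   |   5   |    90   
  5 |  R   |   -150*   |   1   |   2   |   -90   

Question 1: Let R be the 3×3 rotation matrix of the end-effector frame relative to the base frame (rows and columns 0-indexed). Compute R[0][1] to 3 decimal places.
-0.183

End-effector y-axis (col 1 of R) = (-0.1830,-0.6830,-0.7071)
R[0][1] = -0.1830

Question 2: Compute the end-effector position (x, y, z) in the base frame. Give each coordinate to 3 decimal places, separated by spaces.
2.279 8.744 9.536

after link 1: o_1 = (-3.5355, 3.5355, 3.0000)
after link 2: o_2 = (-2.7591, 6.4333, 6.0000)
after link 3: o_3 = (-1.0611, 8.9065, 8.8284)
after link 4: o_4 = (3.9515, 8.2955, 8.1213)
after link 5: o_5 = (2.2785, 8.7437, 9.5355)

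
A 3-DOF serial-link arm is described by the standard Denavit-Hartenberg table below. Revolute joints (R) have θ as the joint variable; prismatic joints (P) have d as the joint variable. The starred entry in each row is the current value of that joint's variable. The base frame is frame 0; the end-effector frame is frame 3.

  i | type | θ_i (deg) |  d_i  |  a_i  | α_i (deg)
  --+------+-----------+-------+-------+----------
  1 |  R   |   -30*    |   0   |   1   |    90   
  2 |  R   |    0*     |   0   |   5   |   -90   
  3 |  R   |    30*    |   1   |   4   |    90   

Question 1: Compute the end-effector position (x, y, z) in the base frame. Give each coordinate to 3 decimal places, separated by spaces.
after link 1: o_1 = (0.8660, -0.5000, 0.0000)
after link 2: o_2 = (5.1962, -3.0000, 0.0000)
after link 3: o_3 = (9.1962, -3.0000, 1.0000)

9.196 -3.000 1.000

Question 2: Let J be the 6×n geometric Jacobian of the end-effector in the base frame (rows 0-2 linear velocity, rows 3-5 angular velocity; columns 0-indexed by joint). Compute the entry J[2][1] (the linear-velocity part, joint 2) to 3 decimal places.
8.464

axis z_1 = (-0.5000,-0.8660,0.0000); lever o_n−o_1 = (8.3301,-2.5000,1.0000)
cross product → J_v[:, 1] = (-0.8660,0.5000,8.4641)
J_ω[:, 1] = z_1
entry J[2][1] = 8.4641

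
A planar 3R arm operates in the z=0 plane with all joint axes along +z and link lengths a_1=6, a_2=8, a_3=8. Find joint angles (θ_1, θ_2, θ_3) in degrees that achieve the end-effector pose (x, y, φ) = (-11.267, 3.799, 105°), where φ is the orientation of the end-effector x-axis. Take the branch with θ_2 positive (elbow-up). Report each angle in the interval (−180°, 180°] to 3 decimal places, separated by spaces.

150.003 89.996 -134.999

wrist centre = target − a_3·(cos φ, sin φ) = (-9.1964, -3.9284)
cos θ_2 = (100.0070−6²−8²)/(2·6·8) = 0.0001; θ_2 = 89.9958° (elbow-up)
β = atan2(-3.9284,-9.1964) = -156.8695°; ψ = atan2(8.0000,6.0006) = 53.1274°
θ_1 = β − ψ = -209.9969°
θ_3 = φ − θ_1 − θ_2 = -134.9989° (wrapped to (-180°,180°])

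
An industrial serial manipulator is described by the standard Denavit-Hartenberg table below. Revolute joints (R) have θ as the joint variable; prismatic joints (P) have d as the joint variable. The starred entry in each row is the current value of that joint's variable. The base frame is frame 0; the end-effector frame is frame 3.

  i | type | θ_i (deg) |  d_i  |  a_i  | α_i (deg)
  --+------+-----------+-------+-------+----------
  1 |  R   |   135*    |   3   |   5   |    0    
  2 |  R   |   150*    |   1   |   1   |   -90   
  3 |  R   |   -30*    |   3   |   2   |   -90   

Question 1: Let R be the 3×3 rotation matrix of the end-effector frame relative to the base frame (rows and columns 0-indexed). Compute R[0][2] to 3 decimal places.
0.129

End-effector z-axis (col 2 of R) = (0.1294,-0.4830,-0.8660)
R[0][2] = 0.1294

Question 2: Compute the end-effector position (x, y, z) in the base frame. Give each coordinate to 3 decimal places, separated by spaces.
0.069 1.673 5.000

after link 1: o_1 = (-3.5355, 3.5355, 3.0000)
after link 2: o_2 = (-3.2767, 2.5696, 4.0000)
after link 3: o_3 = (0.0694, 1.6730, 5.0000)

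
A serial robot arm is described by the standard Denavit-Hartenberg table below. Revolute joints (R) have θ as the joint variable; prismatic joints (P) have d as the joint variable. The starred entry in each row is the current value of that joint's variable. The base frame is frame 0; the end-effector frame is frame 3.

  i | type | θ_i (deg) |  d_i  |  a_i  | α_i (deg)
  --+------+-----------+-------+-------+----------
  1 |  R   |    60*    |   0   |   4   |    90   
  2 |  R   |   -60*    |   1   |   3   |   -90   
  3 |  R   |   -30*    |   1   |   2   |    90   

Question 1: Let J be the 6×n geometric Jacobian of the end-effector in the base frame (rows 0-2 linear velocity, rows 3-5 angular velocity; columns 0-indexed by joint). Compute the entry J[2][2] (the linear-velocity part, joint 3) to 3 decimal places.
axis z_2 = (0.4330,0.7500,0.5000); lever o_n−o_2 = (1.7321,1.0000,-1.0000)
cross product → J_v[:, 2] = (-1.2500,1.2990,-0.8660)
J_ω[:, 2] = z_2
entry J[2][2] = -0.8660

-0.866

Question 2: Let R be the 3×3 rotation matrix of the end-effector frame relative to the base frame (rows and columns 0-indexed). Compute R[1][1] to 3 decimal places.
End-effector y-axis (col 1 of R) = (0.4330,0.7500,0.5000)
R[1][1] = 0.7500

0.750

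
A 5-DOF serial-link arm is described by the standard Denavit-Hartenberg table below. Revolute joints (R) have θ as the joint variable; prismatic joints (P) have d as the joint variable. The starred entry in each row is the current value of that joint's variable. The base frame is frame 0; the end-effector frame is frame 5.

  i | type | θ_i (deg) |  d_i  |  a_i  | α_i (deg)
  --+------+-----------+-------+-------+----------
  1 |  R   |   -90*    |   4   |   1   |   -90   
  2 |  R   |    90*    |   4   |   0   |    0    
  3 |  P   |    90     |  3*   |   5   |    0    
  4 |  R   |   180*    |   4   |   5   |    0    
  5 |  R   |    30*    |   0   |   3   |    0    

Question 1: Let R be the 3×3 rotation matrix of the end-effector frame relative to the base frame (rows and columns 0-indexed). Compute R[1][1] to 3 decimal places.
End-effector y-axis (col 1 of R) = (0.0000,0.5000,-0.8660)
R[1][1] = 0.5000

0.500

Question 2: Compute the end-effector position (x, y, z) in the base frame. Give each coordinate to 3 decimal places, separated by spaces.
11.000 -3.598 2.500

after link 1: o_1 = (0.0000, -1.0000, 4.0000)
after link 2: o_2 = (4.0000, -1.0000, 4.0000)
after link 3: o_3 = (7.0000, 4.0000, 4.0000)
after link 4: o_4 = (11.0000, -1.0000, 4.0000)
after link 5: o_5 = (11.0000, -3.5981, 2.5000)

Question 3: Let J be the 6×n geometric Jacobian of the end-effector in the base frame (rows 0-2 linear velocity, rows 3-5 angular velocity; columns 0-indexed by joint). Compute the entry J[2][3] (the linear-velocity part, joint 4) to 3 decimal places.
axis z_3 = (1.0000,0.0000,0.0000); lever o_n−o_3 = (4.0000,-7.5981,-1.5000)
cross product → J_v[:, 3] = (0.0000,1.5000,-7.5981)
J_ω[:, 3] = z_3
entry J[2][3] = -7.5981

-7.598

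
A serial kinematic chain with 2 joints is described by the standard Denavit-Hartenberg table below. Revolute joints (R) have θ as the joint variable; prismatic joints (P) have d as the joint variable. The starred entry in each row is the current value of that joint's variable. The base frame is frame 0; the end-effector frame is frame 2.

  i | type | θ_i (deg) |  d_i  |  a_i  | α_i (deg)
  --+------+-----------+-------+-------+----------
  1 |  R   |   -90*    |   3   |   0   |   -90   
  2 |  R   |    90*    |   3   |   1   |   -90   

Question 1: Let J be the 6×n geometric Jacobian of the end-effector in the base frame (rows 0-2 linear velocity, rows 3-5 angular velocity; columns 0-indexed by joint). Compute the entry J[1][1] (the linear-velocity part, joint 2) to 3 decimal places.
1.000

axis z_1 = (1.0000,0.0000,0.0000); lever o_n−o_1 = (3.0000,0.0000,-1.0000)
cross product → J_v[:, 1] = (-0.0000,1.0000,-0.0000)
J_ω[:, 1] = z_1
entry J[1][1] = 1.0000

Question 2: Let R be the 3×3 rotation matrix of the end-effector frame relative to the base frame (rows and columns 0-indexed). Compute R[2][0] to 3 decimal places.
End-effector x-axis (col 0 of R) = (0.0000,-0.0000,-1.0000)
R[2][0] = -1.0000

-1.000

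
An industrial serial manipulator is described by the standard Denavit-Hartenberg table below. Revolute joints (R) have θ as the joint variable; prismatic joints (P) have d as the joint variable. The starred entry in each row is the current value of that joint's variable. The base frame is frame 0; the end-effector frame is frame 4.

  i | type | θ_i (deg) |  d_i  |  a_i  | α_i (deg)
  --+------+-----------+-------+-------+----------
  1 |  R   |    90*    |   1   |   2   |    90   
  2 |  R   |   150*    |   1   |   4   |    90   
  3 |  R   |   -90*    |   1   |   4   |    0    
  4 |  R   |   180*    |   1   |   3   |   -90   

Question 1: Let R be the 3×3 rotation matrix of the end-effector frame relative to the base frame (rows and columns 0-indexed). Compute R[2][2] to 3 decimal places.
-0.500

End-effector z-axis (col 2 of R) = (0.0000,0.8660,-0.5000)
R[2][2] = -0.5000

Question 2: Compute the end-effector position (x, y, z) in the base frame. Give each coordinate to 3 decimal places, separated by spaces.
0.000 -0.464 4.732

after link 1: o_1 = (0.0000, 2.0000, 1.0000)
after link 2: o_2 = (1.0000, -1.4641, 3.0000)
after link 3: o_3 = (-3.0000, -0.9641, 3.8660)
after link 4: o_4 = (0.0000, -0.4641, 4.7321)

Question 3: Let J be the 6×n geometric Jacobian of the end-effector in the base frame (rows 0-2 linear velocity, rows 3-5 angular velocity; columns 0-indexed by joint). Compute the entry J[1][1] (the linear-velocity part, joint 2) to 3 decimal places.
-3.732

axis z_1 = (1.0000,-0.0000,0.0000); lever o_n−o_1 = (-0.0000,-2.4641,3.7321)
cross product → J_v[:, 1] = (-0.0000,-3.7321,-2.4641)
J_ω[:, 1] = z_1
entry J[1][1] = -3.7321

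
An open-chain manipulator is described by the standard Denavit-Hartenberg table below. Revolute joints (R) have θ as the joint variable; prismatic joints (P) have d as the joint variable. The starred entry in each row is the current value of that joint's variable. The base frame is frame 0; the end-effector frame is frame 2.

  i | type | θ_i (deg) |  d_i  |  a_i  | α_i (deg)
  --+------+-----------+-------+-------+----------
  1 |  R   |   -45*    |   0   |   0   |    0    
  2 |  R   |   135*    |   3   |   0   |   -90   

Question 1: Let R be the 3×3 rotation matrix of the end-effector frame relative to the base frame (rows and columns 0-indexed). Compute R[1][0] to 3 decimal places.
End-effector x-axis (col 0 of R) = (0.0000,1.0000,0.0000)
R[1][0] = 1.0000

1.000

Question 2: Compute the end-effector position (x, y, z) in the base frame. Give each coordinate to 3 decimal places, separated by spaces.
after link 1: o_1 = (0.0000, 0.0000, 0.0000)
after link 2: o_2 = (0.0000, 0.0000, 3.0000)

0.000 0.000 3.000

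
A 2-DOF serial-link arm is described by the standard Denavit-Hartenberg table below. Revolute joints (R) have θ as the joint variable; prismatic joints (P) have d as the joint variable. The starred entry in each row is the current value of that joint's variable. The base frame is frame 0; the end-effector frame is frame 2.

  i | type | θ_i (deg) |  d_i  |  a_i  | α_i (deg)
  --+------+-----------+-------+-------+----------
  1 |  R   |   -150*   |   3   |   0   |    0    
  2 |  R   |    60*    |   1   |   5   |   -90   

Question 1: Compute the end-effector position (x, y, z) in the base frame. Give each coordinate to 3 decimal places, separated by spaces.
-0.000 -5.000 4.000

after link 1: o_1 = (0.0000, 0.0000, 3.0000)
after link 2: o_2 = (-0.0000, -5.0000, 4.0000)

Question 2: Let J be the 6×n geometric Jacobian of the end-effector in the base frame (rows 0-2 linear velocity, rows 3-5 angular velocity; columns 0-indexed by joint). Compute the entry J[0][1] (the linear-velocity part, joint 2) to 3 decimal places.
5.000

axis z_1 = (0.0000,0.0000,1.0000); lever o_n−o_1 = (-0.0000,-5.0000,1.0000)
cross product → J_v[:, 1] = (5.0000,-0.0000,0.0000)
J_ω[:, 1] = z_1
entry J[0][1] = 5.0000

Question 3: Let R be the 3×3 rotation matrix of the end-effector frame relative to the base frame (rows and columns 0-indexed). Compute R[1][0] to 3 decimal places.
End-effector x-axis (col 0 of R) = (-0.0000,-1.0000,0.0000)
R[1][0] = -1.0000

-1.000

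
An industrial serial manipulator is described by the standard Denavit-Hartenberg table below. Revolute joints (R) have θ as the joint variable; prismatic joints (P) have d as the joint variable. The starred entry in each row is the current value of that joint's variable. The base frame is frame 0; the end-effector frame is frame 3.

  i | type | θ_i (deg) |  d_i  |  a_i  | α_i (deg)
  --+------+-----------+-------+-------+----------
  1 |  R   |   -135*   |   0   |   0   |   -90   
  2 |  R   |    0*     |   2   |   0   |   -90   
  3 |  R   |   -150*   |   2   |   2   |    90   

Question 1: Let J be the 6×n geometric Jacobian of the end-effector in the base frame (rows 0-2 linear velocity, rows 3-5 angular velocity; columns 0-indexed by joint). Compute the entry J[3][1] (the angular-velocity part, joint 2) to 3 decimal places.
axis z_1 = (0.7071,-0.7071,0.0000); lever o_n−o_1 = (3.3461,-0.8966,-2.0000)
cross product → J_v[:, 1] = (1.4142,1.4142,1.7321)
J_ω[:, 1] = z_1
entry J[3][1] = 0.7071

0.707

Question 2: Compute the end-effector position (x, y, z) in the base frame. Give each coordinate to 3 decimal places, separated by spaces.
3.346 -0.897 -2.000

after link 1: o_1 = (0.0000, 0.0000, 0.0000)
after link 2: o_2 = (1.4142, -1.4142, 0.0000)
after link 3: o_3 = (3.3461, -0.8966, -2.0000)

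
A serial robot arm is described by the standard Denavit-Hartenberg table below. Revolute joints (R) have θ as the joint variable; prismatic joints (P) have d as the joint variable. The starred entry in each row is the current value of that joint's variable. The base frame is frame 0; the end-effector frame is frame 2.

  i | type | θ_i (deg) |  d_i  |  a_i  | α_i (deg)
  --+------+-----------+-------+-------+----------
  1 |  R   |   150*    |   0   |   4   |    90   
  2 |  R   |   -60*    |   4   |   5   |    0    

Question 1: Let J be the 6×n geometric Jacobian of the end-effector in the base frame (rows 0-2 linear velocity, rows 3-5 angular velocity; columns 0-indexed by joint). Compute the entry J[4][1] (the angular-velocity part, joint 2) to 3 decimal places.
0.866

axis z_1 = (0.5000,0.8660,0.0000); lever o_n−o_1 = (-0.1651,4.7141,-4.3301)
cross product → J_v[:, 1] = (-3.7500,2.1651,2.5000)
J_ω[:, 1] = z_1
entry J[4][1] = 0.8660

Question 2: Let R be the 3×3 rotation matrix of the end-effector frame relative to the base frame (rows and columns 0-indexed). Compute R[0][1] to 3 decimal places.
End-effector y-axis (col 1 of R) = (-0.7500,0.4330,0.5000)
R[0][1] = -0.7500

-0.750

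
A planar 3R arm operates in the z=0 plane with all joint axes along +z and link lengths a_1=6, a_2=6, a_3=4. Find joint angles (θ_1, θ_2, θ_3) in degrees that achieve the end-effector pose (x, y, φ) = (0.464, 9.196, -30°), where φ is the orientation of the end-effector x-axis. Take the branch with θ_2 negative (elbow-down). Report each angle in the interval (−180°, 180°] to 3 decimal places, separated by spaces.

120.003 -30.004 -119.998

wrist centre = target − a_3·(cos φ, sin φ) = (-3.0001, 11.1960)
cos θ_2 = (134.3510−6²−6²)/(2·6·6) = 0.8660; θ_2 = -30.0045° (elbow-down)
β = atan2(11.1960,-3.0001) = 105.0007°; ψ = atan2(-3.0004,11.1959) = -15.0022°
θ_1 = β − ψ = 120.0029°
θ_3 = φ − θ_1 − θ_2 = -119.9984° (wrapped to (-180°,180°])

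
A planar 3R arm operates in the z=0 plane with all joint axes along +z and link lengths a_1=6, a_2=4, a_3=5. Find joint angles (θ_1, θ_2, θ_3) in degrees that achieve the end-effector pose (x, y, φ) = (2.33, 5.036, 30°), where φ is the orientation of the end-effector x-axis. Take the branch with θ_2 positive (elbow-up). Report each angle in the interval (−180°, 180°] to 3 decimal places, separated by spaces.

wrist centre = target − a_3·(cos φ, sin φ) = (-2.0001, 2.5360)
cos θ_2 = (10.4318−6²−4²)/(2·6·4) = -0.8660; θ_2 = 149.9976° (elbow-up)
β = atan2(2.5360,-2.0001) = 128.2626°; ψ = atan2(2.0001,2.5360) = 38.2631°
θ_1 = β − ψ = 89.9995°
θ_3 = φ − θ_1 − θ_2 = 150.0029° (wrapped to (-180°,180°])

90.000 149.998 150.003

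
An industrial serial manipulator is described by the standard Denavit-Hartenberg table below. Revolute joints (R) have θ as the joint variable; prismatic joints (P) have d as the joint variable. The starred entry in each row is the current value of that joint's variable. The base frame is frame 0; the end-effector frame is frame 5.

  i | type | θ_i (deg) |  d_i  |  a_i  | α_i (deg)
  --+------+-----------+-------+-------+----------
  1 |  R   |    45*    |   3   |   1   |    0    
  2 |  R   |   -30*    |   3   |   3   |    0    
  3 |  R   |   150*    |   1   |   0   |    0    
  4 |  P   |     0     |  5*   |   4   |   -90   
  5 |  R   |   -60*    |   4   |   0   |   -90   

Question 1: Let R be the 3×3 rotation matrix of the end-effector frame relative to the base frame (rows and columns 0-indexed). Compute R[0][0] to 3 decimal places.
-0.483

End-effector x-axis (col 0 of R) = (-0.4830,0.1294,0.8660)
R[0][0] = -0.4830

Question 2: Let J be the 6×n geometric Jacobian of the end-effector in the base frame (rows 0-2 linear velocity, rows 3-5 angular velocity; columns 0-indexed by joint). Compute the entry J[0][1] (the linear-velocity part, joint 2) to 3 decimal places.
2.052

axis z_1 = (0.0000,0.0000,1.0000); lever o_n−o_1 = (-2.0012,-2.0520,9.0000)
cross product → J_v[:, 1] = (2.0520,-2.0012,0.0000)
J_ω[:, 1] = z_1
entry J[0][1] = 2.0520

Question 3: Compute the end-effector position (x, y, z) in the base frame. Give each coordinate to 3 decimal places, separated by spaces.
-1.294 -1.345 12.000

after link 1: o_1 = (0.7071, 0.7071, 3.0000)
after link 2: o_2 = (3.6049, 1.4836, 6.0000)
after link 3: o_3 = (3.6049, 1.4836, 7.0000)
after link 4: o_4 = (-0.2588, 2.5188, 12.0000)
after link 5: o_5 = (-1.2941, -1.3449, 12.0000)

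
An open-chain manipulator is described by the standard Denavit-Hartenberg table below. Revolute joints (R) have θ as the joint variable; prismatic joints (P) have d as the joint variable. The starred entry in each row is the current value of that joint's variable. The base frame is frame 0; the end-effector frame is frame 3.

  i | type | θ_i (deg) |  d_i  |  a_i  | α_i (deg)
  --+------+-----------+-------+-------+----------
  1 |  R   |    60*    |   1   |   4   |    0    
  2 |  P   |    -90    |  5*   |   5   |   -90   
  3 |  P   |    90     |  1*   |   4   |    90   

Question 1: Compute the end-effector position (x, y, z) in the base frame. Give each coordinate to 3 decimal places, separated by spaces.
6.830 1.830 2.000

after link 1: o_1 = (2.0000, 3.4641, 1.0000)
after link 2: o_2 = (6.3301, 0.9641, 6.0000)
after link 3: o_3 = (6.8301, 1.8301, 2.0000)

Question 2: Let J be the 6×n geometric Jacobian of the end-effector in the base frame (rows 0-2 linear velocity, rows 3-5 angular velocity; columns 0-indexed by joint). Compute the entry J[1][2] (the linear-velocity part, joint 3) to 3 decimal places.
prismatic axis z_2 = (0.5000,0.8660,0.0000)
J_v[:, 2] = z_2; J_ω[:, 2] = (0,0,0)
entry J[1][2] = 0.8660

0.866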